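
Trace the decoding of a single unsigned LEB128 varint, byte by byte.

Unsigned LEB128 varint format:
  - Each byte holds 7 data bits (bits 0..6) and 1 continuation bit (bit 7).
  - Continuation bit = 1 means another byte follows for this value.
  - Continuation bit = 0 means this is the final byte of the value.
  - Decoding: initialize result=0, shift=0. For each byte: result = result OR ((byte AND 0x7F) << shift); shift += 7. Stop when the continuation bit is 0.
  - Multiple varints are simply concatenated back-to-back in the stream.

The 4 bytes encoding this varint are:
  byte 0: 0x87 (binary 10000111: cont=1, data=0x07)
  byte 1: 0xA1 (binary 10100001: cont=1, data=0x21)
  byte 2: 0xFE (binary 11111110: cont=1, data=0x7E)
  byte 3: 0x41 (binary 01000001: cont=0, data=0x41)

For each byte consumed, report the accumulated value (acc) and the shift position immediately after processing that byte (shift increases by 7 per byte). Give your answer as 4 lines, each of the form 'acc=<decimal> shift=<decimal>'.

byte 0=0x87: payload=0x07=7, contrib = 7<<0 = 7; acc -> 7, shift -> 7
byte 1=0xA1: payload=0x21=33, contrib = 33<<7 = 4224; acc -> 4231, shift -> 14
byte 2=0xFE: payload=0x7E=126, contrib = 126<<14 = 2064384; acc -> 2068615, shift -> 21
byte 3=0x41: payload=0x41=65, contrib = 65<<21 = 136314880; acc -> 138383495, shift -> 28

Answer: acc=7 shift=7
acc=4231 shift=14
acc=2068615 shift=21
acc=138383495 shift=28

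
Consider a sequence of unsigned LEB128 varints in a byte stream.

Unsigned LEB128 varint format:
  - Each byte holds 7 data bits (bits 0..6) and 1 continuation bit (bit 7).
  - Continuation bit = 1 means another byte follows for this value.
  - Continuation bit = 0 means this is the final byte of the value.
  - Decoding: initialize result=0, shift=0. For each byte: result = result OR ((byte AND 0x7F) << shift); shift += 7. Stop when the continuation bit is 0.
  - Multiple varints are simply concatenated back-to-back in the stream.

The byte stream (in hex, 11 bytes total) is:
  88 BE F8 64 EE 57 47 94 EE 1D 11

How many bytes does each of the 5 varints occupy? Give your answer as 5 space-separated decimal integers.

Answer: 4 2 1 3 1

Derivation:
  byte[0]=0x88 cont=1 payload=0x08=8: acc |= 8<<0 -> acc=8 shift=7
  byte[1]=0xBE cont=1 payload=0x3E=62: acc |= 62<<7 -> acc=7944 shift=14
  byte[2]=0xF8 cont=1 payload=0x78=120: acc |= 120<<14 -> acc=1974024 shift=21
  byte[3]=0x64 cont=0 payload=0x64=100: acc |= 100<<21 -> acc=211689224 shift=28 [end]
Varint 1: bytes[0:4] = 88 BE F8 64 -> value 211689224 (4 byte(s))
  byte[4]=0xEE cont=1 payload=0x6E=110: acc |= 110<<0 -> acc=110 shift=7
  byte[5]=0x57 cont=0 payload=0x57=87: acc |= 87<<7 -> acc=11246 shift=14 [end]
Varint 2: bytes[4:6] = EE 57 -> value 11246 (2 byte(s))
  byte[6]=0x47 cont=0 payload=0x47=71: acc |= 71<<0 -> acc=71 shift=7 [end]
Varint 3: bytes[6:7] = 47 -> value 71 (1 byte(s))
  byte[7]=0x94 cont=1 payload=0x14=20: acc |= 20<<0 -> acc=20 shift=7
  byte[8]=0xEE cont=1 payload=0x6E=110: acc |= 110<<7 -> acc=14100 shift=14
  byte[9]=0x1D cont=0 payload=0x1D=29: acc |= 29<<14 -> acc=489236 shift=21 [end]
Varint 4: bytes[7:10] = 94 EE 1D -> value 489236 (3 byte(s))
  byte[10]=0x11 cont=0 payload=0x11=17: acc |= 17<<0 -> acc=17 shift=7 [end]
Varint 5: bytes[10:11] = 11 -> value 17 (1 byte(s))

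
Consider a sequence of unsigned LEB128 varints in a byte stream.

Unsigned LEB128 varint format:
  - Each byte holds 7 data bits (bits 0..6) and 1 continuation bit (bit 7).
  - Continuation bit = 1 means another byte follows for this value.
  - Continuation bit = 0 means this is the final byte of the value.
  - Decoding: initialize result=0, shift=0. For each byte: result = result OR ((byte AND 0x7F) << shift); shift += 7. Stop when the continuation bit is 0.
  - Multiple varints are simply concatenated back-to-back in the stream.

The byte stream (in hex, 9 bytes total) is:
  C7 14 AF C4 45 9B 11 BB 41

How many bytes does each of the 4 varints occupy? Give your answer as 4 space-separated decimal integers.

  byte[0]=0xC7 cont=1 payload=0x47=71: acc |= 71<<0 -> acc=71 shift=7
  byte[1]=0x14 cont=0 payload=0x14=20: acc |= 20<<7 -> acc=2631 shift=14 [end]
Varint 1: bytes[0:2] = C7 14 -> value 2631 (2 byte(s))
  byte[2]=0xAF cont=1 payload=0x2F=47: acc |= 47<<0 -> acc=47 shift=7
  byte[3]=0xC4 cont=1 payload=0x44=68: acc |= 68<<7 -> acc=8751 shift=14
  byte[4]=0x45 cont=0 payload=0x45=69: acc |= 69<<14 -> acc=1139247 shift=21 [end]
Varint 2: bytes[2:5] = AF C4 45 -> value 1139247 (3 byte(s))
  byte[5]=0x9B cont=1 payload=0x1B=27: acc |= 27<<0 -> acc=27 shift=7
  byte[6]=0x11 cont=0 payload=0x11=17: acc |= 17<<7 -> acc=2203 shift=14 [end]
Varint 3: bytes[5:7] = 9B 11 -> value 2203 (2 byte(s))
  byte[7]=0xBB cont=1 payload=0x3B=59: acc |= 59<<0 -> acc=59 shift=7
  byte[8]=0x41 cont=0 payload=0x41=65: acc |= 65<<7 -> acc=8379 shift=14 [end]
Varint 4: bytes[7:9] = BB 41 -> value 8379 (2 byte(s))

Answer: 2 3 2 2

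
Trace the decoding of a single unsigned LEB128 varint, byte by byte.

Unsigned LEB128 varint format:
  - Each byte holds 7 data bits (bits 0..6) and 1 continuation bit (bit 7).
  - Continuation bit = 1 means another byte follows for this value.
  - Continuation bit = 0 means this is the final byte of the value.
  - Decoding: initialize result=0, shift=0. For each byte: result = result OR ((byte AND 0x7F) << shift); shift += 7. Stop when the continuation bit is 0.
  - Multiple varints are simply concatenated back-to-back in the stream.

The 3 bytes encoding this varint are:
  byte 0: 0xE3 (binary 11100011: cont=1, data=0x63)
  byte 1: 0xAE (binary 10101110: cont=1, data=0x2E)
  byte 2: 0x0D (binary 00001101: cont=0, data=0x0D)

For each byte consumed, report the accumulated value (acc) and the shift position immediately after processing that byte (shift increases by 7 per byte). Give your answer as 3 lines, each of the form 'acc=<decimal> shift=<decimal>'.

byte 0=0xE3: payload=0x63=99, contrib = 99<<0 = 99; acc -> 99, shift -> 7
byte 1=0xAE: payload=0x2E=46, contrib = 46<<7 = 5888; acc -> 5987, shift -> 14
byte 2=0x0D: payload=0x0D=13, contrib = 13<<14 = 212992; acc -> 218979, shift -> 21

Answer: acc=99 shift=7
acc=5987 shift=14
acc=218979 shift=21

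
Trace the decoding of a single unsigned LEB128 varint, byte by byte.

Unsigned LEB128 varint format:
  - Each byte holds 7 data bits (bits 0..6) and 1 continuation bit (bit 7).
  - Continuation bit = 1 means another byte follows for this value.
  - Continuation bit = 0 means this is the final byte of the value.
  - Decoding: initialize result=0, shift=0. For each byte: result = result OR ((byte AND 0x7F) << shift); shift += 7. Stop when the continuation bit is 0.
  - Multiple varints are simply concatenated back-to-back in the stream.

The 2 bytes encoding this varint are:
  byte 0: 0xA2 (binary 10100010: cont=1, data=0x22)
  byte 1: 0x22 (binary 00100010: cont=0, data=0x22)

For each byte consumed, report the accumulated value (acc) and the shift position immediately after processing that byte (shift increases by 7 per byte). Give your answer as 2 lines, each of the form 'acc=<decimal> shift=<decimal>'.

Answer: acc=34 shift=7
acc=4386 shift=14

Derivation:
byte 0=0xA2: payload=0x22=34, contrib = 34<<0 = 34; acc -> 34, shift -> 7
byte 1=0x22: payload=0x22=34, contrib = 34<<7 = 4352; acc -> 4386, shift -> 14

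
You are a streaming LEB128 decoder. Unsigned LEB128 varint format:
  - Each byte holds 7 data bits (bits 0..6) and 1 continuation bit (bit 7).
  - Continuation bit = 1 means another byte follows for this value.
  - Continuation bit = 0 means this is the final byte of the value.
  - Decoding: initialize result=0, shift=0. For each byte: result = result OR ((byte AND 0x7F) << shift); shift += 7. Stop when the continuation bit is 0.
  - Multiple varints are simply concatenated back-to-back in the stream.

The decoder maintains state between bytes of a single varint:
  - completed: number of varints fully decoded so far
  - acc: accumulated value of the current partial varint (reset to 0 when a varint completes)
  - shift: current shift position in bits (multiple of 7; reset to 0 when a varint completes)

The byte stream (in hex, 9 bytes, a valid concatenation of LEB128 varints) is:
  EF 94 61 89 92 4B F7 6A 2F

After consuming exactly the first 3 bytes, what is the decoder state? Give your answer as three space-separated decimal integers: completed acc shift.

byte[0]=0xEF cont=1 payload=0x6F: acc |= 111<<0 -> completed=0 acc=111 shift=7
byte[1]=0x94 cont=1 payload=0x14: acc |= 20<<7 -> completed=0 acc=2671 shift=14
byte[2]=0x61 cont=0 payload=0x61: varint #1 complete (value=1591919); reset -> completed=1 acc=0 shift=0

Answer: 1 0 0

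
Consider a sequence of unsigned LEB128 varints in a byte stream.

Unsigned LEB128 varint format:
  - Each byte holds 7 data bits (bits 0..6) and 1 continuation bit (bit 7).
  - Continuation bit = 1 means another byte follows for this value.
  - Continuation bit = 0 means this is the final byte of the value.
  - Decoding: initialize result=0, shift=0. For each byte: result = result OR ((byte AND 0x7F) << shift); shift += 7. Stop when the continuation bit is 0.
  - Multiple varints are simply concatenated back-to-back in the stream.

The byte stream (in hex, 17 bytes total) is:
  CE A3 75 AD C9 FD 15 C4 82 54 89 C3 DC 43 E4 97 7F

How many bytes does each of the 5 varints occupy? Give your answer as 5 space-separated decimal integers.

Answer: 3 4 3 4 3

Derivation:
  byte[0]=0xCE cont=1 payload=0x4E=78: acc |= 78<<0 -> acc=78 shift=7
  byte[1]=0xA3 cont=1 payload=0x23=35: acc |= 35<<7 -> acc=4558 shift=14
  byte[2]=0x75 cont=0 payload=0x75=117: acc |= 117<<14 -> acc=1921486 shift=21 [end]
Varint 1: bytes[0:3] = CE A3 75 -> value 1921486 (3 byte(s))
  byte[3]=0xAD cont=1 payload=0x2D=45: acc |= 45<<0 -> acc=45 shift=7
  byte[4]=0xC9 cont=1 payload=0x49=73: acc |= 73<<7 -> acc=9389 shift=14
  byte[5]=0xFD cont=1 payload=0x7D=125: acc |= 125<<14 -> acc=2057389 shift=21
  byte[6]=0x15 cont=0 payload=0x15=21: acc |= 21<<21 -> acc=46097581 shift=28 [end]
Varint 2: bytes[3:7] = AD C9 FD 15 -> value 46097581 (4 byte(s))
  byte[7]=0xC4 cont=1 payload=0x44=68: acc |= 68<<0 -> acc=68 shift=7
  byte[8]=0x82 cont=1 payload=0x02=2: acc |= 2<<7 -> acc=324 shift=14
  byte[9]=0x54 cont=0 payload=0x54=84: acc |= 84<<14 -> acc=1376580 shift=21 [end]
Varint 3: bytes[7:10] = C4 82 54 -> value 1376580 (3 byte(s))
  byte[10]=0x89 cont=1 payload=0x09=9: acc |= 9<<0 -> acc=9 shift=7
  byte[11]=0xC3 cont=1 payload=0x43=67: acc |= 67<<7 -> acc=8585 shift=14
  byte[12]=0xDC cont=1 payload=0x5C=92: acc |= 92<<14 -> acc=1515913 shift=21
  byte[13]=0x43 cont=0 payload=0x43=67: acc |= 67<<21 -> acc=142025097 shift=28 [end]
Varint 4: bytes[10:14] = 89 C3 DC 43 -> value 142025097 (4 byte(s))
  byte[14]=0xE4 cont=1 payload=0x64=100: acc |= 100<<0 -> acc=100 shift=7
  byte[15]=0x97 cont=1 payload=0x17=23: acc |= 23<<7 -> acc=3044 shift=14
  byte[16]=0x7F cont=0 payload=0x7F=127: acc |= 127<<14 -> acc=2083812 shift=21 [end]
Varint 5: bytes[14:17] = E4 97 7F -> value 2083812 (3 byte(s))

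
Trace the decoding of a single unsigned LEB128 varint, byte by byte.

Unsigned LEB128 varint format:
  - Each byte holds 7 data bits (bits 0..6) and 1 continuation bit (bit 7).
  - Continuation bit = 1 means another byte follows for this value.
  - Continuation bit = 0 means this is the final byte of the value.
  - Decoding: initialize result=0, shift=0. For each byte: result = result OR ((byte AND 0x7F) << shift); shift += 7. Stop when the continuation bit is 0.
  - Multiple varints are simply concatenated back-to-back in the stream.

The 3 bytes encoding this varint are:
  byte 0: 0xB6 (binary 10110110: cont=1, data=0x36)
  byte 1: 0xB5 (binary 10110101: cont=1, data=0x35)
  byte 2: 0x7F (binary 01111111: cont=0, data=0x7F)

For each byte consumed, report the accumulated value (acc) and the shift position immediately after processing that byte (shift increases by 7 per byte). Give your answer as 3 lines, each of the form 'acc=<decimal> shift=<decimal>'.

byte 0=0xB6: payload=0x36=54, contrib = 54<<0 = 54; acc -> 54, shift -> 7
byte 1=0xB5: payload=0x35=53, contrib = 53<<7 = 6784; acc -> 6838, shift -> 14
byte 2=0x7F: payload=0x7F=127, contrib = 127<<14 = 2080768; acc -> 2087606, shift -> 21

Answer: acc=54 shift=7
acc=6838 shift=14
acc=2087606 shift=21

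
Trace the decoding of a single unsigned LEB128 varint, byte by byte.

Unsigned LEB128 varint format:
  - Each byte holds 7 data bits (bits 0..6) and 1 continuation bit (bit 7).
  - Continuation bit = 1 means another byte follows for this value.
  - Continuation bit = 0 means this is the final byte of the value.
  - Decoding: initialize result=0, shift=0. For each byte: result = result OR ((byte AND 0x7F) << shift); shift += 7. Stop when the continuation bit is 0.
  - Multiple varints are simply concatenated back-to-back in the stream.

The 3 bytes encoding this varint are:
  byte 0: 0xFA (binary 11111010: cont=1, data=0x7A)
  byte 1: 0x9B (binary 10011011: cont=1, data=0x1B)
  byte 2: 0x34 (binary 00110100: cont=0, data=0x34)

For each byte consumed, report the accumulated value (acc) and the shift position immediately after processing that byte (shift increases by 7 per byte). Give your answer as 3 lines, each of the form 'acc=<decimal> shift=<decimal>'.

Answer: acc=122 shift=7
acc=3578 shift=14
acc=855546 shift=21

Derivation:
byte 0=0xFA: payload=0x7A=122, contrib = 122<<0 = 122; acc -> 122, shift -> 7
byte 1=0x9B: payload=0x1B=27, contrib = 27<<7 = 3456; acc -> 3578, shift -> 14
byte 2=0x34: payload=0x34=52, contrib = 52<<14 = 851968; acc -> 855546, shift -> 21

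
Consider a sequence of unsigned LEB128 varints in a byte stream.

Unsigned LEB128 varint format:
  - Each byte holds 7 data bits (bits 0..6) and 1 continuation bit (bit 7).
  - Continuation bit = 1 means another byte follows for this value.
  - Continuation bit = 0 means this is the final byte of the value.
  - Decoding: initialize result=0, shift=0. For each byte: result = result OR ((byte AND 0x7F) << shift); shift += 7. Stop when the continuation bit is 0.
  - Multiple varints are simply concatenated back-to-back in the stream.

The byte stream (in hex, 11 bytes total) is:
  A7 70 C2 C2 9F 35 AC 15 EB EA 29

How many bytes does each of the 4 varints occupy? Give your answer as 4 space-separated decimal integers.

  byte[0]=0xA7 cont=1 payload=0x27=39: acc |= 39<<0 -> acc=39 shift=7
  byte[1]=0x70 cont=0 payload=0x70=112: acc |= 112<<7 -> acc=14375 shift=14 [end]
Varint 1: bytes[0:2] = A7 70 -> value 14375 (2 byte(s))
  byte[2]=0xC2 cont=1 payload=0x42=66: acc |= 66<<0 -> acc=66 shift=7
  byte[3]=0xC2 cont=1 payload=0x42=66: acc |= 66<<7 -> acc=8514 shift=14
  byte[4]=0x9F cont=1 payload=0x1F=31: acc |= 31<<14 -> acc=516418 shift=21
  byte[5]=0x35 cont=0 payload=0x35=53: acc |= 53<<21 -> acc=111665474 shift=28 [end]
Varint 2: bytes[2:6] = C2 C2 9F 35 -> value 111665474 (4 byte(s))
  byte[6]=0xAC cont=1 payload=0x2C=44: acc |= 44<<0 -> acc=44 shift=7
  byte[7]=0x15 cont=0 payload=0x15=21: acc |= 21<<7 -> acc=2732 shift=14 [end]
Varint 3: bytes[6:8] = AC 15 -> value 2732 (2 byte(s))
  byte[8]=0xEB cont=1 payload=0x6B=107: acc |= 107<<0 -> acc=107 shift=7
  byte[9]=0xEA cont=1 payload=0x6A=106: acc |= 106<<7 -> acc=13675 shift=14
  byte[10]=0x29 cont=0 payload=0x29=41: acc |= 41<<14 -> acc=685419 shift=21 [end]
Varint 4: bytes[8:11] = EB EA 29 -> value 685419 (3 byte(s))

Answer: 2 4 2 3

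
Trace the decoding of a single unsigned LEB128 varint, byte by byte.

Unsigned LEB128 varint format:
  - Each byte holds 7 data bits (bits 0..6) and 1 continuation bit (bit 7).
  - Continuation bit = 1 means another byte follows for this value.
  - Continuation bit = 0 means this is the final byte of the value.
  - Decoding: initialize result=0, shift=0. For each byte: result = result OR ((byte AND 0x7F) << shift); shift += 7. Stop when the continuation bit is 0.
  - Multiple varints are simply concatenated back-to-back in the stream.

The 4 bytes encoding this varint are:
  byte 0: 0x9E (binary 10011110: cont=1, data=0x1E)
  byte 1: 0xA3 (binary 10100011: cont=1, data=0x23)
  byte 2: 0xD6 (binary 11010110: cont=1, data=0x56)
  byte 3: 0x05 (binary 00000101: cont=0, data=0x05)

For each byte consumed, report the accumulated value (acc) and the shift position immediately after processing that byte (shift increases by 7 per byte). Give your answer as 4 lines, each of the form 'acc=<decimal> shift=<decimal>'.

Answer: acc=30 shift=7
acc=4510 shift=14
acc=1413534 shift=21
acc=11899294 shift=28

Derivation:
byte 0=0x9E: payload=0x1E=30, contrib = 30<<0 = 30; acc -> 30, shift -> 7
byte 1=0xA3: payload=0x23=35, contrib = 35<<7 = 4480; acc -> 4510, shift -> 14
byte 2=0xD6: payload=0x56=86, contrib = 86<<14 = 1409024; acc -> 1413534, shift -> 21
byte 3=0x05: payload=0x05=5, contrib = 5<<21 = 10485760; acc -> 11899294, shift -> 28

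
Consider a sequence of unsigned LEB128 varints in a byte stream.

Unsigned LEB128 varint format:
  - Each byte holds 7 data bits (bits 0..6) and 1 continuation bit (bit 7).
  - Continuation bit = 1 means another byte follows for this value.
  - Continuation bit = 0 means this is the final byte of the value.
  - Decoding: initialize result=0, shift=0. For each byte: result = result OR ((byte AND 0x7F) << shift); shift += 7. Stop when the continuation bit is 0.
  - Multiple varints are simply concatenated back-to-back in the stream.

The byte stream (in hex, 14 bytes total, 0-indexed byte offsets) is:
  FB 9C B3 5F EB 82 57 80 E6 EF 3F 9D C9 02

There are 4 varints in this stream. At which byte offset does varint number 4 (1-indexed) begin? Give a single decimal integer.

  byte[0]=0xFB cont=1 payload=0x7B=123: acc |= 123<<0 -> acc=123 shift=7
  byte[1]=0x9C cont=1 payload=0x1C=28: acc |= 28<<7 -> acc=3707 shift=14
  byte[2]=0xB3 cont=1 payload=0x33=51: acc |= 51<<14 -> acc=839291 shift=21
  byte[3]=0x5F cont=0 payload=0x5F=95: acc |= 95<<21 -> acc=200068731 shift=28 [end]
Varint 1: bytes[0:4] = FB 9C B3 5F -> value 200068731 (4 byte(s))
  byte[4]=0xEB cont=1 payload=0x6B=107: acc |= 107<<0 -> acc=107 shift=7
  byte[5]=0x82 cont=1 payload=0x02=2: acc |= 2<<7 -> acc=363 shift=14
  byte[6]=0x57 cont=0 payload=0x57=87: acc |= 87<<14 -> acc=1425771 shift=21 [end]
Varint 2: bytes[4:7] = EB 82 57 -> value 1425771 (3 byte(s))
  byte[7]=0x80 cont=1 payload=0x00=0: acc |= 0<<0 -> acc=0 shift=7
  byte[8]=0xE6 cont=1 payload=0x66=102: acc |= 102<<7 -> acc=13056 shift=14
  byte[9]=0xEF cont=1 payload=0x6F=111: acc |= 111<<14 -> acc=1831680 shift=21
  byte[10]=0x3F cont=0 payload=0x3F=63: acc |= 63<<21 -> acc=133952256 shift=28 [end]
Varint 3: bytes[7:11] = 80 E6 EF 3F -> value 133952256 (4 byte(s))
  byte[11]=0x9D cont=1 payload=0x1D=29: acc |= 29<<0 -> acc=29 shift=7
  byte[12]=0xC9 cont=1 payload=0x49=73: acc |= 73<<7 -> acc=9373 shift=14
  byte[13]=0x02 cont=0 payload=0x02=2: acc |= 2<<14 -> acc=42141 shift=21 [end]
Varint 4: bytes[11:14] = 9D C9 02 -> value 42141 (3 byte(s))

Answer: 11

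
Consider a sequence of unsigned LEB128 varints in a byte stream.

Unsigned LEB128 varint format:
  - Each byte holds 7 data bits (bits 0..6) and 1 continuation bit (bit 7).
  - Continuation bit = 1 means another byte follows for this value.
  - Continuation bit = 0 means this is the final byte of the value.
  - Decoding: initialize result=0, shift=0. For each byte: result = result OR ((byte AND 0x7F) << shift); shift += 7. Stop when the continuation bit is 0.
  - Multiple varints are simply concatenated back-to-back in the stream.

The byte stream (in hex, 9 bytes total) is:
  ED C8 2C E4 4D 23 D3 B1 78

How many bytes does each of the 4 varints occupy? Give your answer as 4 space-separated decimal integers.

Answer: 3 2 1 3

Derivation:
  byte[0]=0xED cont=1 payload=0x6D=109: acc |= 109<<0 -> acc=109 shift=7
  byte[1]=0xC8 cont=1 payload=0x48=72: acc |= 72<<7 -> acc=9325 shift=14
  byte[2]=0x2C cont=0 payload=0x2C=44: acc |= 44<<14 -> acc=730221 shift=21 [end]
Varint 1: bytes[0:3] = ED C8 2C -> value 730221 (3 byte(s))
  byte[3]=0xE4 cont=1 payload=0x64=100: acc |= 100<<0 -> acc=100 shift=7
  byte[4]=0x4D cont=0 payload=0x4D=77: acc |= 77<<7 -> acc=9956 shift=14 [end]
Varint 2: bytes[3:5] = E4 4D -> value 9956 (2 byte(s))
  byte[5]=0x23 cont=0 payload=0x23=35: acc |= 35<<0 -> acc=35 shift=7 [end]
Varint 3: bytes[5:6] = 23 -> value 35 (1 byte(s))
  byte[6]=0xD3 cont=1 payload=0x53=83: acc |= 83<<0 -> acc=83 shift=7
  byte[7]=0xB1 cont=1 payload=0x31=49: acc |= 49<<7 -> acc=6355 shift=14
  byte[8]=0x78 cont=0 payload=0x78=120: acc |= 120<<14 -> acc=1972435 shift=21 [end]
Varint 4: bytes[6:9] = D3 B1 78 -> value 1972435 (3 byte(s))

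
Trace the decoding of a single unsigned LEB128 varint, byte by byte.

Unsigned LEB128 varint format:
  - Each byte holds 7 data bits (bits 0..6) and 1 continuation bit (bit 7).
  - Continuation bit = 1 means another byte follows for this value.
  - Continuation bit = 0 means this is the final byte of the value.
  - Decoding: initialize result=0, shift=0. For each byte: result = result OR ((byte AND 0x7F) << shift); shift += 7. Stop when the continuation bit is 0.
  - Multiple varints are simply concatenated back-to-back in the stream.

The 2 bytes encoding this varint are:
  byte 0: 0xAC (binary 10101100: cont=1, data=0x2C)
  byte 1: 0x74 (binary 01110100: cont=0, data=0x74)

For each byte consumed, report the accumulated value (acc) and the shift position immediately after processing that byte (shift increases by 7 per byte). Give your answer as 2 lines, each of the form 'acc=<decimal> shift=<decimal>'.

byte 0=0xAC: payload=0x2C=44, contrib = 44<<0 = 44; acc -> 44, shift -> 7
byte 1=0x74: payload=0x74=116, contrib = 116<<7 = 14848; acc -> 14892, shift -> 14

Answer: acc=44 shift=7
acc=14892 shift=14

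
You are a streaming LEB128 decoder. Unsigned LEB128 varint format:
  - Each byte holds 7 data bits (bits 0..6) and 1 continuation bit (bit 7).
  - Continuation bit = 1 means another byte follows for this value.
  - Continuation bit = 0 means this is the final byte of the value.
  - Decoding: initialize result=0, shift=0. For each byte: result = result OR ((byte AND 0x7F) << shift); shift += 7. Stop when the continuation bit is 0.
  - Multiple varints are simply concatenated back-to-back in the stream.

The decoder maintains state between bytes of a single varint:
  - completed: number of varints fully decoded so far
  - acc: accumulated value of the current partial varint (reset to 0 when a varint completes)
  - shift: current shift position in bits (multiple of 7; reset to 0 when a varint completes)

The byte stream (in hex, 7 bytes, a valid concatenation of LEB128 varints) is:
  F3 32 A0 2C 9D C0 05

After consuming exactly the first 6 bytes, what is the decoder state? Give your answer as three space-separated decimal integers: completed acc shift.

Answer: 2 8221 14

Derivation:
byte[0]=0xF3 cont=1 payload=0x73: acc |= 115<<0 -> completed=0 acc=115 shift=7
byte[1]=0x32 cont=0 payload=0x32: varint #1 complete (value=6515); reset -> completed=1 acc=0 shift=0
byte[2]=0xA0 cont=1 payload=0x20: acc |= 32<<0 -> completed=1 acc=32 shift=7
byte[3]=0x2C cont=0 payload=0x2C: varint #2 complete (value=5664); reset -> completed=2 acc=0 shift=0
byte[4]=0x9D cont=1 payload=0x1D: acc |= 29<<0 -> completed=2 acc=29 shift=7
byte[5]=0xC0 cont=1 payload=0x40: acc |= 64<<7 -> completed=2 acc=8221 shift=14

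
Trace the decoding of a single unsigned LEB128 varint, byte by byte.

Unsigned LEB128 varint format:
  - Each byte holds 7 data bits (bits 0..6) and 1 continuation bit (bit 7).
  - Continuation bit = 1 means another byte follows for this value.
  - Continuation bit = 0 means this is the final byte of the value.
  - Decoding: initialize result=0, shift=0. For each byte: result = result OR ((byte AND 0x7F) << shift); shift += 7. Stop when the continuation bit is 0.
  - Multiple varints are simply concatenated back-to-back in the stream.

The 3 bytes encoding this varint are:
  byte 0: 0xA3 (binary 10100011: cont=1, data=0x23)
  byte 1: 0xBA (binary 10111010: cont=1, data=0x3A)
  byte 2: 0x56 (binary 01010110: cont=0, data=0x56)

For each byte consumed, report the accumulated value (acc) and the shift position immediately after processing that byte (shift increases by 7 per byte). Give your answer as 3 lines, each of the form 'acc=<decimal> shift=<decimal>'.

byte 0=0xA3: payload=0x23=35, contrib = 35<<0 = 35; acc -> 35, shift -> 7
byte 1=0xBA: payload=0x3A=58, contrib = 58<<7 = 7424; acc -> 7459, shift -> 14
byte 2=0x56: payload=0x56=86, contrib = 86<<14 = 1409024; acc -> 1416483, shift -> 21

Answer: acc=35 shift=7
acc=7459 shift=14
acc=1416483 shift=21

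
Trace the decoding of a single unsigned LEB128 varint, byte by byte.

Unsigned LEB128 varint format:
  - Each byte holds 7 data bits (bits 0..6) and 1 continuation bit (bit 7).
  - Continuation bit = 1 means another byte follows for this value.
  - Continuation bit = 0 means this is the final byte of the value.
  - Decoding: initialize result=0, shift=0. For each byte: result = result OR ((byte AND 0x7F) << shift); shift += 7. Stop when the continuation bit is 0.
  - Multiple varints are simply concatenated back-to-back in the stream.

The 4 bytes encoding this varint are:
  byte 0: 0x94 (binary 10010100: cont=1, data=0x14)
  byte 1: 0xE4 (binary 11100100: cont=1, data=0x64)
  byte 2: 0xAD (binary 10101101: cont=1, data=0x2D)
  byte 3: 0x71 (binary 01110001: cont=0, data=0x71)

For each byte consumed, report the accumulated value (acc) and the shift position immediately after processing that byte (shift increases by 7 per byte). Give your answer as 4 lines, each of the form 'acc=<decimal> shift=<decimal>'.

byte 0=0x94: payload=0x14=20, contrib = 20<<0 = 20; acc -> 20, shift -> 7
byte 1=0xE4: payload=0x64=100, contrib = 100<<7 = 12800; acc -> 12820, shift -> 14
byte 2=0xAD: payload=0x2D=45, contrib = 45<<14 = 737280; acc -> 750100, shift -> 21
byte 3=0x71: payload=0x71=113, contrib = 113<<21 = 236978176; acc -> 237728276, shift -> 28

Answer: acc=20 shift=7
acc=12820 shift=14
acc=750100 shift=21
acc=237728276 shift=28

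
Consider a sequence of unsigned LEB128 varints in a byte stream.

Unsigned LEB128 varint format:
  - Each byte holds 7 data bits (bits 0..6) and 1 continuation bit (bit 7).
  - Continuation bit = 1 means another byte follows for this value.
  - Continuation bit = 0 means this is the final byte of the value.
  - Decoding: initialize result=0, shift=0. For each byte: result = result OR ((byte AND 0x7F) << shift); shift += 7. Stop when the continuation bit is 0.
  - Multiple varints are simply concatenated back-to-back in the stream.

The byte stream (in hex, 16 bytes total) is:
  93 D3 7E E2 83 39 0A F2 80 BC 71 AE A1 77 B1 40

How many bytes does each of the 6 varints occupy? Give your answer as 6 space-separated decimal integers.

Answer: 3 3 1 4 3 2

Derivation:
  byte[0]=0x93 cont=1 payload=0x13=19: acc |= 19<<0 -> acc=19 shift=7
  byte[1]=0xD3 cont=1 payload=0x53=83: acc |= 83<<7 -> acc=10643 shift=14
  byte[2]=0x7E cont=0 payload=0x7E=126: acc |= 126<<14 -> acc=2075027 shift=21 [end]
Varint 1: bytes[0:3] = 93 D3 7E -> value 2075027 (3 byte(s))
  byte[3]=0xE2 cont=1 payload=0x62=98: acc |= 98<<0 -> acc=98 shift=7
  byte[4]=0x83 cont=1 payload=0x03=3: acc |= 3<<7 -> acc=482 shift=14
  byte[5]=0x39 cont=0 payload=0x39=57: acc |= 57<<14 -> acc=934370 shift=21 [end]
Varint 2: bytes[3:6] = E2 83 39 -> value 934370 (3 byte(s))
  byte[6]=0x0A cont=0 payload=0x0A=10: acc |= 10<<0 -> acc=10 shift=7 [end]
Varint 3: bytes[6:7] = 0A -> value 10 (1 byte(s))
  byte[7]=0xF2 cont=1 payload=0x72=114: acc |= 114<<0 -> acc=114 shift=7
  byte[8]=0x80 cont=1 payload=0x00=0: acc |= 0<<7 -> acc=114 shift=14
  byte[9]=0xBC cont=1 payload=0x3C=60: acc |= 60<<14 -> acc=983154 shift=21
  byte[10]=0x71 cont=0 payload=0x71=113: acc |= 113<<21 -> acc=237961330 shift=28 [end]
Varint 4: bytes[7:11] = F2 80 BC 71 -> value 237961330 (4 byte(s))
  byte[11]=0xAE cont=1 payload=0x2E=46: acc |= 46<<0 -> acc=46 shift=7
  byte[12]=0xA1 cont=1 payload=0x21=33: acc |= 33<<7 -> acc=4270 shift=14
  byte[13]=0x77 cont=0 payload=0x77=119: acc |= 119<<14 -> acc=1953966 shift=21 [end]
Varint 5: bytes[11:14] = AE A1 77 -> value 1953966 (3 byte(s))
  byte[14]=0xB1 cont=1 payload=0x31=49: acc |= 49<<0 -> acc=49 shift=7
  byte[15]=0x40 cont=0 payload=0x40=64: acc |= 64<<7 -> acc=8241 shift=14 [end]
Varint 6: bytes[14:16] = B1 40 -> value 8241 (2 byte(s))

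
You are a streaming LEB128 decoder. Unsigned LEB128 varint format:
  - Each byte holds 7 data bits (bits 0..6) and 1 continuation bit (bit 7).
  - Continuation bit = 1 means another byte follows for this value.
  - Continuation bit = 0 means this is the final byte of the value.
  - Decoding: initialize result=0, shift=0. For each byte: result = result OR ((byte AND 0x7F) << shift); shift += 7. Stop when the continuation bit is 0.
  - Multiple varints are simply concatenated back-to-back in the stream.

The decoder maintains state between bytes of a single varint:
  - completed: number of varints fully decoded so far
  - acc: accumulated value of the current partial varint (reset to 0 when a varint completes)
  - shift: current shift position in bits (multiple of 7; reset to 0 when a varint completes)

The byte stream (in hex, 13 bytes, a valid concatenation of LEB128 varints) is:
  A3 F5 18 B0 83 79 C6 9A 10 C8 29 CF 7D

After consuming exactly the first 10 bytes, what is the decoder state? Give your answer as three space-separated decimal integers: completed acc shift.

Answer: 3 72 7

Derivation:
byte[0]=0xA3 cont=1 payload=0x23: acc |= 35<<0 -> completed=0 acc=35 shift=7
byte[1]=0xF5 cont=1 payload=0x75: acc |= 117<<7 -> completed=0 acc=15011 shift=14
byte[2]=0x18 cont=0 payload=0x18: varint #1 complete (value=408227); reset -> completed=1 acc=0 shift=0
byte[3]=0xB0 cont=1 payload=0x30: acc |= 48<<0 -> completed=1 acc=48 shift=7
byte[4]=0x83 cont=1 payload=0x03: acc |= 3<<7 -> completed=1 acc=432 shift=14
byte[5]=0x79 cont=0 payload=0x79: varint #2 complete (value=1982896); reset -> completed=2 acc=0 shift=0
byte[6]=0xC6 cont=1 payload=0x46: acc |= 70<<0 -> completed=2 acc=70 shift=7
byte[7]=0x9A cont=1 payload=0x1A: acc |= 26<<7 -> completed=2 acc=3398 shift=14
byte[8]=0x10 cont=0 payload=0x10: varint #3 complete (value=265542); reset -> completed=3 acc=0 shift=0
byte[9]=0xC8 cont=1 payload=0x48: acc |= 72<<0 -> completed=3 acc=72 shift=7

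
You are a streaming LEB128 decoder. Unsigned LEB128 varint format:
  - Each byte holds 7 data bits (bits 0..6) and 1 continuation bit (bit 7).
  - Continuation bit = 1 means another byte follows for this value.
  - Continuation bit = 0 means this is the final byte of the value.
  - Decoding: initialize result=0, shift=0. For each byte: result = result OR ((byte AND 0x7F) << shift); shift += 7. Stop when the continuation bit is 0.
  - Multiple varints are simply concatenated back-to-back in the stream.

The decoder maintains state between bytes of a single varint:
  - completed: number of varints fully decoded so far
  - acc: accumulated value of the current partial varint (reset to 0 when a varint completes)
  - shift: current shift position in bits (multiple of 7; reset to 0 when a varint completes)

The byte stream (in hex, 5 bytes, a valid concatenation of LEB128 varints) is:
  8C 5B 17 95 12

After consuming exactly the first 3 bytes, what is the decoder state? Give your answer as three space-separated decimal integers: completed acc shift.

Answer: 2 0 0

Derivation:
byte[0]=0x8C cont=1 payload=0x0C: acc |= 12<<0 -> completed=0 acc=12 shift=7
byte[1]=0x5B cont=0 payload=0x5B: varint #1 complete (value=11660); reset -> completed=1 acc=0 shift=0
byte[2]=0x17 cont=0 payload=0x17: varint #2 complete (value=23); reset -> completed=2 acc=0 shift=0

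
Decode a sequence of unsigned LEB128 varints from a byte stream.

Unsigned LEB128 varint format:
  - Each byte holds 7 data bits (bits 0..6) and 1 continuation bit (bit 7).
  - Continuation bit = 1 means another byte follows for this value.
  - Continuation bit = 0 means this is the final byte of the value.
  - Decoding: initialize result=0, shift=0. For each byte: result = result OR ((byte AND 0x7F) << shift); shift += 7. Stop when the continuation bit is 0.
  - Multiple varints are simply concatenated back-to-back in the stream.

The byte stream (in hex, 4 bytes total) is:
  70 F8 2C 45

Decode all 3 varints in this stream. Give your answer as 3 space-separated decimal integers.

  byte[0]=0x70 cont=0 payload=0x70=112: acc |= 112<<0 -> acc=112 shift=7 [end]
Varint 1: bytes[0:1] = 70 -> value 112 (1 byte(s))
  byte[1]=0xF8 cont=1 payload=0x78=120: acc |= 120<<0 -> acc=120 shift=7
  byte[2]=0x2C cont=0 payload=0x2C=44: acc |= 44<<7 -> acc=5752 shift=14 [end]
Varint 2: bytes[1:3] = F8 2C -> value 5752 (2 byte(s))
  byte[3]=0x45 cont=0 payload=0x45=69: acc |= 69<<0 -> acc=69 shift=7 [end]
Varint 3: bytes[3:4] = 45 -> value 69 (1 byte(s))

Answer: 112 5752 69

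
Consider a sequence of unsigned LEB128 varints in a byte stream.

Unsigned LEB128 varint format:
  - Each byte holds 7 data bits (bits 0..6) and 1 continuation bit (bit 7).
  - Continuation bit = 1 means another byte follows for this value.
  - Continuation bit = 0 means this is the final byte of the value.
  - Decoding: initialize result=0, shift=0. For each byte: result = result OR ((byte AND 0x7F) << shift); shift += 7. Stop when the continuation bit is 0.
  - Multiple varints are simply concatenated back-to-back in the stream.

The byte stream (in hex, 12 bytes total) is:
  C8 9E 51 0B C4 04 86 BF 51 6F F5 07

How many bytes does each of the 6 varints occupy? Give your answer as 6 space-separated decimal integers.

  byte[0]=0xC8 cont=1 payload=0x48=72: acc |= 72<<0 -> acc=72 shift=7
  byte[1]=0x9E cont=1 payload=0x1E=30: acc |= 30<<7 -> acc=3912 shift=14
  byte[2]=0x51 cont=0 payload=0x51=81: acc |= 81<<14 -> acc=1331016 shift=21 [end]
Varint 1: bytes[0:3] = C8 9E 51 -> value 1331016 (3 byte(s))
  byte[3]=0x0B cont=0 payload=0x0B=11: acc |= 11<<0 -> acc=11 shift=7 [end]
Varint 2: bytes[3:4] = 0B -> value 11 (1 byte(s))
  byte[4]=0xC4 cont=1 payload=0x44=68: acc |= 68<<0 -> acc=68 shift=7
  byte[5]=0x04 cont=0 payload=0x04=4: acc |= 4<<7 -> acc=580 shift=14 [end]
Varint 3: bytes[4:6] = C4 04 -> value 580 (2 byte(s))
  byte[6]=0x86 cont=1 payload=0x06=6: acc |= 6<<0 -> acc=6 shift=7
  byte[7]=0xBF cont=1 payload=0x3F=63: acc |= 63<<7 -> acc=8070 shift=14
  byte[8]=0x51 cont=0 payload=0x51=81: acc |= 81<<14 -> acc=1335174 shift=21 [end]
Varint 4: bytes[6:9] = 86 BF 51 -> value 1335174 (3 byte(s))
  byte[9]=0x6F cont=0 payload=0x6F=111: acc |= 111<<0 -> acc=111 shift=7 [end]
Varint 5: bytes[9:10] = 6F -> value 111 (1 byte(s))
  byte[10]=0xF5 cont=1 payload=0x75=117: acc |= 117<<0 -> acc=117 shift=7
  byte[11]=0x07 cont=0 payload=0x07=7: acc |= 7<<7 -> acc=1013 shift=14 [end]
Varint 6: bytes[10:12] = F5 07 -> value 1013 (2 byte(s))

Answer: 3 1 2 3 1 2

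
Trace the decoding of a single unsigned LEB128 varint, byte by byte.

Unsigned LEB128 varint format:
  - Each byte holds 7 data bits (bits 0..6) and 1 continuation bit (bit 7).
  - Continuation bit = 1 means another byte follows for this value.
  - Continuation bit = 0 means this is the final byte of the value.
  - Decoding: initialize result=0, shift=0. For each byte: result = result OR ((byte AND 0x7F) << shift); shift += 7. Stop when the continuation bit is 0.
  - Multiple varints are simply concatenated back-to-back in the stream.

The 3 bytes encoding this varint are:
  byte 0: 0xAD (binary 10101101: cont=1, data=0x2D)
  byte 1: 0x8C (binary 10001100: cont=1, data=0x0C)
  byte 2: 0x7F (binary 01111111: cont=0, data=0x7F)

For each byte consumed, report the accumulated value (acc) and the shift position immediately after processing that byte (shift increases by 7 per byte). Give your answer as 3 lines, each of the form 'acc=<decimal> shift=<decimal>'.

byte 0=0xAD: payload=0x2D=45, contrib = 45<<0 = 45; acc -> 45, shift -> 7
byte 1=0x8C: payload=0x0C=12, contrib = 12<<7 = 1536; acc -> 1581, shift -> 14
byte 2=0x7F: payload=0x7F=127, contrib = 127<<14 = 2080768; acc -> 2082349, shift -> 21

Answer: acc=45 shift=7
acc=1581 shift=14
acc=2082349 shift=21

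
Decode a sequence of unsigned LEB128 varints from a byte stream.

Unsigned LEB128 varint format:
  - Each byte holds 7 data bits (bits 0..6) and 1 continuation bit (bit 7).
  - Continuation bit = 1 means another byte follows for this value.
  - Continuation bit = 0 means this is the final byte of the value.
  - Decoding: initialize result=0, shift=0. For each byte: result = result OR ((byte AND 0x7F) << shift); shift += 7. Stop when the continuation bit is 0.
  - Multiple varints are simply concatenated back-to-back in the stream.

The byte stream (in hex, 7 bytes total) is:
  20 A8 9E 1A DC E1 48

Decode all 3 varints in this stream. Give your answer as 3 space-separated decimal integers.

Answer: 32 429864 1192156

Derivation:
  byte[0]=0x20 cont=0 payload=0x20=32: acc |= 32<<0 -> acc=32 shift=7 [end]
Varint 1: bytes[0:1] = 20 -> value 32 (1 byte(s))
  byte[1]=0xA8 cont=1 payload=0x28=40: acc |= 40<<0 -> acc=40 shift=7
  byte[2]=0x9E cont=1 payload=0x1E=30: acc |= 30<<7 -> acc=3880 shift=14
  byte[3]=0x1A cont=0 payload=0x1A=26: acc |= 26<<14 -> acc=429864 shift=21 [end]
Varint 2: bytes[1:4] = A8 9E 1A -> value 429864 (3 byte(s))
  byte[4]=0xDC cont=1 payload=0x5C=92: acc |= 92<<0 -> acc=92 shift=7
  byte[5]=0xE1 cont=1 payload=0x61=97: acc |= 97<<7 -> acc=12508 shift=14
  byte[6]=0x48 cont=0 payload=0x48=72: acc |= 72<<14 -> acc=1192156 shift=21 [end]
Varint 3: bytes[4:7] = DC E1 48 -> value 1192156 (3 byte(s))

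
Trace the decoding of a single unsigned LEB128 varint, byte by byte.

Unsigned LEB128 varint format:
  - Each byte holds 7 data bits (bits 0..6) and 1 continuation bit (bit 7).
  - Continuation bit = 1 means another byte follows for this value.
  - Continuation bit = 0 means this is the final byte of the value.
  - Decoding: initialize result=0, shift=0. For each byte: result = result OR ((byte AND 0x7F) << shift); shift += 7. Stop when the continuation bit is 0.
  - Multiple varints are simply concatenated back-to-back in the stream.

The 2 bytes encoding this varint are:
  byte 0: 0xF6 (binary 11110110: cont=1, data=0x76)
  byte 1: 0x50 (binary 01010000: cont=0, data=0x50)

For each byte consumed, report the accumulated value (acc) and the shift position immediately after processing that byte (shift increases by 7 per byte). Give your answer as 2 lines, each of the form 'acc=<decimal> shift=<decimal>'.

Answer: acc=118 shift=7
acc=10358 shift=14

Derivation:
byte 0=0xF6: payload=0x76=118, contrib = 118<<0 = 118; acc -> 118, shift -> 7
byte 1=0x50: payload=0x50=80, contrib = 80<<7 = 10240; acc -> 10358, shift -> 14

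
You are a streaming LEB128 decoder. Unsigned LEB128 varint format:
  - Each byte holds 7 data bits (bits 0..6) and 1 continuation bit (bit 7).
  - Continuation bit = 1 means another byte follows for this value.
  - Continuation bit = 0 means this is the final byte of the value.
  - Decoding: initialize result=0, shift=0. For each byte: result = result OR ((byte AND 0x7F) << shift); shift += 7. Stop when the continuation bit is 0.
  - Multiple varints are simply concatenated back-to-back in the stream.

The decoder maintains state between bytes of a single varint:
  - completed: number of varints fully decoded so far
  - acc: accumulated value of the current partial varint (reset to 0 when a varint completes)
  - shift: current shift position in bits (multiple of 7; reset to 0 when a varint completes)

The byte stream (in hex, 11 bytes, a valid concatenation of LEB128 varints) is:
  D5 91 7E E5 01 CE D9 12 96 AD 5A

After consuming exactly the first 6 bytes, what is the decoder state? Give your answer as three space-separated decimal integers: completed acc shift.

Answer: 2 78 7

Derivation:
byte[0]=0xD5 cont=1 payload=0x55: acc |= 85<<0 -> completed=0 acc=85 shift=7
byte[1]=0x91 cont=1 payload=0x11: acc |= 17<<7 -> completed=0 acc=2261 shift=14
byte[2]=0x7E cont=0 payload=0x7E: varint #1 complete (value=2066645); reset -> completed=1 acc=0 shift=0
byte[3]=0xE5 cont=1 payload=0x65: acc |= 101<<0 -> completed=1 acc=101 shift=7
byte[4]=0x01 cont=0 payload=0x01: varint #2 complete (value=229); reset -> completed=2 acc=0 shift=0
byte[5]=0xCE cont=1 payload=0x4E: acc |= 78<<0 -> completed=2 acc=78 shift=7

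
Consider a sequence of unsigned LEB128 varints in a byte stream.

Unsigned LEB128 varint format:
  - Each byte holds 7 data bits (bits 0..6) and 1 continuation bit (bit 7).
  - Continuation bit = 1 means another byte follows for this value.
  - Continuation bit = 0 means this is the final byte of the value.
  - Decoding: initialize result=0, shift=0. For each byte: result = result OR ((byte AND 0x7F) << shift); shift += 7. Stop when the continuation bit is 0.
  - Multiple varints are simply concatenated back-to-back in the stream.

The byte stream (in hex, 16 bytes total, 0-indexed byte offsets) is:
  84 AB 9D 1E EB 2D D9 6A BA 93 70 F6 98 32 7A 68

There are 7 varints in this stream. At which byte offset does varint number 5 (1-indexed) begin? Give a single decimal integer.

  byte[0]=0x84 cont=1 payload=0x04=4: acc |= 4<<0 -> acc=4 shift=7
  byte[1]=0xAB cont=1 payload=0x2B=43: acc |= 43<<7 -> acc=5508 shift=14
  byte[2]=0x9D cont=1 payload=0x1D=29: acc |= 29<<14 -> acc=480644 shift=21
  byte[3]=0x1E cont=0 payload=0x1E=30: acc |= 30<<21 -> acc=63395204 shift=28 [end]
Varint 1: bytes[0:4] = 84 AB 9D 1E -> value 63395204 (4 byte(s))
  byte[4]=0xEB cont=1 payload=0x6B=107: acc |= 107<<0 -> acc=107 shift=7
  byte[5]=0x2D cont=0 payload=0x2D=45: acc |= 45<<7 -> acc=5867 shift=14 [end]
Varint 2: bytes[4:6] = EB 2D -> value 5867 (2 byte(s))
  byte[6]=0xD9 cont=1 payload=0x59=89: acc |= 89<<0 -> acc=89 shift=7
  byte[7]=0x6A cont=0 payload=0x6A=106: acc |= 106<<7 -> acc=13657 shift=14 [end]
Varint 3: bytes[6:8] = D9 6A -> value 13657 (2 byte(s))
  byte[8]=0xBA cont=1 payload=0x3A=58: acc |= 58<<0 -> acc=58 shift=7
  byte[9]=0x93 cont=1 payload=0x13=19: acc |= 19<<7 -> acc=2490 shift=14
  byte[10]=0x70 cont=0 payload=0x70=112: acc |= 112<<14 -> acc=1837498 shift=21 [end]
Varint 4: bytes[8:11] = BA 93 70 -> value 1837498 (3 byte(s))
  byte[11]=0xF6 cont=1 payload=0x76=118: acc |= 118<<0 -> acc=118 shift=7
  byte[12]=0x98 cont=1 payload=0x18=24: acc |= 24<<7 -> acc=3190 shift=14
  byte[13]=0x32 cont=0 payload=0x32=50: acc |= 50<<14 -> acc=822390 shift=21 [end]
Varint 5: bytes[11:14] = F6 98 32 -> value 822390 (3 byte(s))
  byte[14]=0x7A cont=0 payload=0x7A=122: acc |= 122<<0 -> acc=122 shift=7 [end]
Varint 6: bytes[14:15] = 7A -> value 122 (1 byte(s))
  byte[15]=0x68 cont=0 payload=0x68=104: acc |= 104<<0 -> acc=104 shift=7 [end]
Varint 7: bytes[15:16] = 68 -> value 104 (1 byte(s))

Answer: 11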